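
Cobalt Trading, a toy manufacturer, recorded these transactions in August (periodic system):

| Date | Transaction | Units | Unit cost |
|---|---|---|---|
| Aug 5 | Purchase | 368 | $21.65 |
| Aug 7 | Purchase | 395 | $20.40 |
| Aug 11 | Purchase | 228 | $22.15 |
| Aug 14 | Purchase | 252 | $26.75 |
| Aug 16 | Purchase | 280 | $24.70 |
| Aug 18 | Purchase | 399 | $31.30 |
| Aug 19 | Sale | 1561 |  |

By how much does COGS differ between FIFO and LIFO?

$3,483.65

FIFO COGS: 368 @ $21.65 + 395 @ $20.40 + 228 @ $22.15 + 252 @ $26.75 + 280 @ $24.70 + 38 @ $31.30 = $35,921.80
LIFO COGS: 399 @ $31.30 + 280 @ $24.70 + 252 @ $26.75 + 228 @ $22.15 + 395 @ $20.40 + 7 @ $21.65 = $39,405.45
Difference = |$35,921.80 − $39,405.45| = $3,483.65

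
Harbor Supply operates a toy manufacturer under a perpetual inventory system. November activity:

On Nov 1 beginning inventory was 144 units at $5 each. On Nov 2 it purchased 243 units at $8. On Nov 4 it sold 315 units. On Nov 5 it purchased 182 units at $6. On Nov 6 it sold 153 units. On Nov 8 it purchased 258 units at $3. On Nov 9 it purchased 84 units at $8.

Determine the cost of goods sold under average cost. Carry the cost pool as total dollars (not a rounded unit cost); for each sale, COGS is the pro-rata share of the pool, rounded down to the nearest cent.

After Nov 1: 144 on hand, pool $720.00 (≈ $5.0000 each)
After Nov 2: 387 on hand, pool $2,664.00 (≈ $6.8837 each)
Nov 4, sell 315: 315/387 × $2,664.00 → $2,168.37
After Nov 5: 254 on hand, pool $1,587.63 (≈ $6.2505 each)
Nov 6, sell 153: 153/254 × $1,587.63 → $956.32
After Nov 8: 359 on hand, pool $1,405.31 (≈ $3.9145 each)
After Nov 9: 443 on hand, pool $2,077.31 (≈ $4.6892 each)
Total COGS = $2,168.37 + $956.32 = $3,124.69
Ending inventory (cost pool remaining) = $2,077.31
Check: goods available $5,202.00 = COGS $3,124.69 + ending $2,077.31

COGS = $3,124.69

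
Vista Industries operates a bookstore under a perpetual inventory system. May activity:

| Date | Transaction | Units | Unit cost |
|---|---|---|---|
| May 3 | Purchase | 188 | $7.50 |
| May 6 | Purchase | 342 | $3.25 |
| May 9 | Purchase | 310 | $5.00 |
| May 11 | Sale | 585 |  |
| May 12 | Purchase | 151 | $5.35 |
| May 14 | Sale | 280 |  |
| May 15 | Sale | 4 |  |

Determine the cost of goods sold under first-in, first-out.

May 11, 585 sold [FIFO — oldest first]: 188 @ $7.50 + 342 @ $3.25 + 55 @ $5.00 = $2,796.50
May 14, 280 sold [FIFO — oldest first]: 255 @ $5.00 + 25 @ $5.35 = $1,408.75
May 15, 4 sold [FIFO — oldest first]: 4 @ $5.35 = $21.40
Total COGS = $2,796.50 + $1,408.75 + $21.40 = $4,226.65
Ending inventory: 122 @ $5.35 = $652.70
Check: goods available $4,879.35 = COGS $4,226.65 + ending $652.70

COGS = $4,226.65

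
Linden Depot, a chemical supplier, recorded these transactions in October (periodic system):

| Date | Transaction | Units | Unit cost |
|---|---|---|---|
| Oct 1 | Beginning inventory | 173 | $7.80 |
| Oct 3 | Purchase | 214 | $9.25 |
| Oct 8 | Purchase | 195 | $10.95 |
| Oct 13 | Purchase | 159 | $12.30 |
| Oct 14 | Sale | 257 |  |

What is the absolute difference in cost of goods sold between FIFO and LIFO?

FIFO COGS: 173 @ $7.80 + 84 @ $9.25 = $2,126.40
LIFO COGS: 159 @ $12.30 + 98 @ $10.95 = $3,028.80
Difference = |$2,126.40 − $3,028.80| = $902.40

$902.40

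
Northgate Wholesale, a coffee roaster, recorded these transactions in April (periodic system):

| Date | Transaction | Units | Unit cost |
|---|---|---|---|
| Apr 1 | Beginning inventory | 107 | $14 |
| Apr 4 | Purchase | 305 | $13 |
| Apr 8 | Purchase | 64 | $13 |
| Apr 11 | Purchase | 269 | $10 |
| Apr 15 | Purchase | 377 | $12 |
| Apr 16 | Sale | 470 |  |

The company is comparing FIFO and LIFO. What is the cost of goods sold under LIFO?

FIFO COGS: 107 @ $14 + 305 @ $13 + 58 @ $13 = $6,217
LIFO COGS: 377 @ $12 + 93 @ $10 = $5,454

COGS = $5,454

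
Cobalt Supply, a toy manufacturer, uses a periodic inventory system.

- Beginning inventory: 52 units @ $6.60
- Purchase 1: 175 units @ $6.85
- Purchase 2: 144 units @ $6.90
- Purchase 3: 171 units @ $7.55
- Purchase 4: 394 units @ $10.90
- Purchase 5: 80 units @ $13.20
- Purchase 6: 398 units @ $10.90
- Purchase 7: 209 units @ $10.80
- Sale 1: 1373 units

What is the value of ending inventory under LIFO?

Sale 1 (1373) [LIFO — newest first]: 209 @ $10.80 + 398 @ $10.90 + 80 @ $13.20 + 394 @ $10.90 + 171 @ $7.55 + 121 @ $6.90 = $14,071.95
Ending inventory: 52 @ $6.60 + 175 @ $6.85 + 23 @ $6.90 = $1,700.65

Ending inventory = $1,700.65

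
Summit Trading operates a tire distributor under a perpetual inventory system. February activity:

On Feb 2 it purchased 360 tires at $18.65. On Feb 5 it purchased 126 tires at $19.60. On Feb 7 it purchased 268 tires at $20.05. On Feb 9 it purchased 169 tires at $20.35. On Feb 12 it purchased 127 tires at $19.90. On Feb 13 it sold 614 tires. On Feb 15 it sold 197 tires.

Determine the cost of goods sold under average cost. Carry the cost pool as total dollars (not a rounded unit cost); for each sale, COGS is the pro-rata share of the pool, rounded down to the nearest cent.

COGS = $15,851.92

After Feb 2: 360 on hand, pool $6,714.00 (≈ $18.6500 each)
After Feb 5: 486 on hand, pool $9,183.60 (≈ $18.8963 each)
After Feb 7: 754 on hand, pool $14,557.00 (≈ $19.3064 each)
After Feb 9: 923 on hand, pool $17,996.15 (≈ $19.4975 each)
After Feb 12: 1050 on hand, pool $20,523.45 (≈ $19.5461 each)
Feb 13, sell 614: 614/1050 × $20,523.45 → $12,001.33
Feb 15, sell 197: 197/436 × $8,522.12 → $3,850.59
Total COGS = $12,001.33 + $3,850.59 = $15,851.92
Ending inventory (cost pool remaining) = $4,671.53
Check: goods available $20,523.45 = COGS $15,851.92 + ending $4,671.53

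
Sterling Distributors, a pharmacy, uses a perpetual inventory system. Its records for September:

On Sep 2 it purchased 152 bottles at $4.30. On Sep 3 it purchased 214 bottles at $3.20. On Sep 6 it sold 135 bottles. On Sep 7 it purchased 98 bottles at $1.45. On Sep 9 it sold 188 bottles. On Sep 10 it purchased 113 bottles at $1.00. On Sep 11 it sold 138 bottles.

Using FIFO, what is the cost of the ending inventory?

Ending inventory = $117.35

Sep 6, 135 sold [FIFO — oldest first]: 135 @ $4.30 = $580.50
Sep 9, 188 sold [FIFO — oldest first]: 17 @ $4.30 + 171 @ $3.20 = $620.30
Sep 11, 138 sold [FIFO — oldest first]: 43 @ $3.20 + 95 @ $1.45 = $275.35
Total COGS = $580.50 + $620.30 + $275.35 = $1,476.15
Ending inventory: 3 @ $1.45 + 113 @ $1.00 = $117.35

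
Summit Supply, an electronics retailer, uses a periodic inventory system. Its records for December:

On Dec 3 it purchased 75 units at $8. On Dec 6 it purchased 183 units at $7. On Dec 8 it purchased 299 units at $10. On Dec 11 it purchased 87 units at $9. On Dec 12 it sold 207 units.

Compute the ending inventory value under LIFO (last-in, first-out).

Dec 12, 207 sold [LIFO — newest first]: 87 @ $9 + 120 @ $10 = $1,983
Ending inventory: 75 @ $8 + 183 @ $7 + 179 @ $10 = $3,671

Ending inventory = $3,671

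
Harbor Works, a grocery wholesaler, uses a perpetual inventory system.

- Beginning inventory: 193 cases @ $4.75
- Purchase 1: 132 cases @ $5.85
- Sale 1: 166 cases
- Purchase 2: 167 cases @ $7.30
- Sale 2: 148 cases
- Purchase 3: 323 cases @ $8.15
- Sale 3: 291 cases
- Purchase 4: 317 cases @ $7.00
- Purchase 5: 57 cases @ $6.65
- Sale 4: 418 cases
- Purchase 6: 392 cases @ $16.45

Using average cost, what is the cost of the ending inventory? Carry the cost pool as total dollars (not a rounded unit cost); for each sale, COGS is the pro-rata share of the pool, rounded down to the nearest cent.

Ending inventory = $7,633.60

After Beginning: 193 on hand, pool $916.75 (≈ $4.7500 each)
After Purchase 1: 325 on hand, pool $1,688.95 (≈ $5.1968 each)
Sale 1, sell 166: 166/325 × $1,688.95 → $862.66
After Purchase 2: 326 on hand, pool $2,045.39 (≈ $6.2742 each)
Sale 2, sell 148: 148/326 × $2,045.39 → $928.58
After Purchase 3: 501 on hand, pool $3,749.26 (≈ $7.4836 each)
Sale 3, sell 291: 291/501 × $3,749.26 → $2,177.71
After Purchase 4: 527 on hand, pool $3,790.55 (≈ $7.1927 each)
After Purchase 5: 584 on hand, pool $4,169.60 (≈ $7.1397 each)
Sale 4, sell 418: 418/584 × $4,169.60 → $2,984.40
After Purchase 6: 558 on hand, pool $7,633.60 (≈ $13.6803 each)
Total COGS = $862.66 + $928.58 + $2,177.71 + $2,984.40 = $6,953.35
Ending inventory (cost pool remaining) = $7,633.60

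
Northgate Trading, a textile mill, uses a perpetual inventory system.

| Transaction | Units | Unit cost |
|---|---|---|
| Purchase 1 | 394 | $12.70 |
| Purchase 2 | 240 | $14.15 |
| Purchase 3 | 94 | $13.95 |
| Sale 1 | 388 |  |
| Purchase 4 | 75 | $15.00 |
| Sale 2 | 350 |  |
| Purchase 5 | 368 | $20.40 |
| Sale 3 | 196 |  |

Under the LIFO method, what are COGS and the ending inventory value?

COGS = $14,009.00; ending inventory = $4,334.30

Sale 1 (388) [LIFO — newest first]: 94 @ $13.95 + 240 @ $14.15 + 54 @ $12.70 = $5,393.10
Sale 2 (350) [LIFO — newest first]: 75 @ $15.00 + 275 @ $12.70 = $4,617.50
Sale 3 (196) [LIFO — newest first]: 196 @ $20.40 = $3,998.40
Total COGS = $5,393.10 + $4,617.50 + $3,998.40 = $14,009.00
Ending inventory: 65 @ $12.70 + 172 @ $20.40 = $4,334.30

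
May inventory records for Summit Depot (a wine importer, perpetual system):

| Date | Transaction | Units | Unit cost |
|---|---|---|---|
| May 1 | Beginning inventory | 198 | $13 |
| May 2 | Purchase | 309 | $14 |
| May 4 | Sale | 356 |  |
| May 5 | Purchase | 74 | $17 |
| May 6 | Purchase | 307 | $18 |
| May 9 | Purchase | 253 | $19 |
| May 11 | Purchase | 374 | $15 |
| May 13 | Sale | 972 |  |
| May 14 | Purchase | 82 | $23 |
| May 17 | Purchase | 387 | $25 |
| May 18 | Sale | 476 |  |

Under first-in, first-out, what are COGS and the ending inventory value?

COGS = $31,162; ending inventory = $4,500

May 4, 356 sold [FIFO — oldest first]: 198 @ $13 + 158 @ $14 = $4,786
May 13, 972 sold [FIFO — oldest first]: 151 @ $14 + 74 @ $17 + 307 @ $18 + 253 @ $19 + 187 @ $15 = $16,510
May 18, 476 sold [FIFO — oldest first]: 187 @ $15 + 82 @ $23 + 207 @ $25 = $9,866
Total COGS = $4,786 + $16,510 + $9,866 = $31,162
Ending inventory: 180 @ $25 = $4,500
Check: goods available $35,662 = COGS $31,162 + ending $4,500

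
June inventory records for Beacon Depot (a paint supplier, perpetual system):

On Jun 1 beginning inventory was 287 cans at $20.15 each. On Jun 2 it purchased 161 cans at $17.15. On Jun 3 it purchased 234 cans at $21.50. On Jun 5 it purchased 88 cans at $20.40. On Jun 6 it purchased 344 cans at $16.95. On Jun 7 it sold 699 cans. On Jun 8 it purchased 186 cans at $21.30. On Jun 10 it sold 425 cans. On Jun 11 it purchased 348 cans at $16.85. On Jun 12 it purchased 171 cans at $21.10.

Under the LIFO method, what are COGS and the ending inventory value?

Jun 7, 699 sold [LIFO — newest first]: 344 @ $16.95 + 88 @ $20.40 + 234 @ $21.50 + 33 @ $17.15 = $13,222.95
Jun 10, 425 sold [LIFO — newest first]: 186 @ $21.30 + 128 @ $17.15 + 111 @ $20.15 = $8,393.65
Total COGS = $13,222.95 + $8,393.65 = $21,616.60
Ending inventory: 176 @ $20.15 + 348 @ $16.85 + 171 @ $21.10 = $13,018.30
Check: goods available $34,634.90 = COGS $21,616.60 + ending $13,018.30

COGS = $21,616.60; ending inventory = $13,018.30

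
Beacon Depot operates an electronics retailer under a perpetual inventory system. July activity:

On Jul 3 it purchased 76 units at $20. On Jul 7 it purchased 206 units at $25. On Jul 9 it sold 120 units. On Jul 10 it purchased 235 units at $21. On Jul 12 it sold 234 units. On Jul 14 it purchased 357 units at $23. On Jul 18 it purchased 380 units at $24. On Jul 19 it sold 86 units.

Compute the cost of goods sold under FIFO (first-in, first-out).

COGS = $9,988

Jul 9, 120 sold [FIFO — oldest first]: 76 @ $20 + 44 @ $25 = $2,620
Jul 12, 234 sold [FIFO — oldest first]: 162 @ $25 + 72 @ $21 = $5,562
Jul 19, 86 sold [FIFO — oldest first]: 86 @ $21 = $1,806
Total COGS = $2,620 + $5,562 + $1,806 = $9,988
Ending inventory: 77 @ $21 + 357 @ $23 + 380 @ $24 = $18,948
Check: goods available $28,936 = COGS $9,988 + ending $18,948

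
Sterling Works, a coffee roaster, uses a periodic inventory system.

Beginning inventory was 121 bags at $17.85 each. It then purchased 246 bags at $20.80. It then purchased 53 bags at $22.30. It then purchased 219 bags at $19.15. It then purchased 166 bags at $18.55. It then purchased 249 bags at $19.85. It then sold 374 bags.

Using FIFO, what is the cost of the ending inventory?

Sale 1 (374) [FIFO — oldest first]: 121 @ $17.85 + 246 @ $20.80 + 7 @ $22.30 = $7,432.75
Ending inventory: 46 @ $22.30 + 219 @ $19.15 + 166 @ $18.55 + 249 @ $19.85 = $13,241.60

Ending inventory = $13,241.60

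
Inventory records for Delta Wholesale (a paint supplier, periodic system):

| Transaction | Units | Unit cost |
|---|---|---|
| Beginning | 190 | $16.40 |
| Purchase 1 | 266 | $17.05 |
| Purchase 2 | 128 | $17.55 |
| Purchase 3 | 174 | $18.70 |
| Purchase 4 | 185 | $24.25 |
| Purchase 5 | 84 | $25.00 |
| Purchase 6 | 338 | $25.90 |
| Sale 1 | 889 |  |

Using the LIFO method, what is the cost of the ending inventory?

Ending inventory = $8,002.30

Sale 1 (889) [LIFO — newest first]: 338 @ $25.90 + 84 @ $25.00 + 185 @ $24.25 + 174 @ $18.70 + 108 @ $17.55 = $20,489.65
Ending inventory: 190 @ $16.40 + 266 @ $17.05 + 20 @ $17.55 = $8,002.30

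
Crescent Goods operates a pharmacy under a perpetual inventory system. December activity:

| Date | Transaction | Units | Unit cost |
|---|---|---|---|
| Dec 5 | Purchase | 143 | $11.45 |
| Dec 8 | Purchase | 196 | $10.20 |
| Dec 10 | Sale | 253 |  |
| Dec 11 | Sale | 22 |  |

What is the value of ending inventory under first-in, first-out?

Ending inventory = $652.80

Dec 10, 253 sold [FIFO — oldest first]: 143 @ $11.45 + 110 @ $10.20 = $2,759.35
Dec 11, 22 sold [FIFO — oldest first]: 22 @ $10.20 = $224.40
Total COGS = $2,759.35 + $224.40 = $2,983.75
Ending inventory: 64 @ $10.20 = $652.80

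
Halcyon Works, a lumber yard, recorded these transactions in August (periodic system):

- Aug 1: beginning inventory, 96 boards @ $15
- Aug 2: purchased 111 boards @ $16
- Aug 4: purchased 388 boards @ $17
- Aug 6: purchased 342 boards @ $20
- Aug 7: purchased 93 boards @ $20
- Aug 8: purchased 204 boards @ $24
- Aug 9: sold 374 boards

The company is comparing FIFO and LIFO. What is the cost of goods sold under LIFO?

FIFO COGS: 96 @ $15 + 111 @ $16 + 167 @ $17 = $6,055
LIFO COGS: 204 @ $24 + 93 @ $20 + 77 @ $20 = $8,296

COGS = $8,296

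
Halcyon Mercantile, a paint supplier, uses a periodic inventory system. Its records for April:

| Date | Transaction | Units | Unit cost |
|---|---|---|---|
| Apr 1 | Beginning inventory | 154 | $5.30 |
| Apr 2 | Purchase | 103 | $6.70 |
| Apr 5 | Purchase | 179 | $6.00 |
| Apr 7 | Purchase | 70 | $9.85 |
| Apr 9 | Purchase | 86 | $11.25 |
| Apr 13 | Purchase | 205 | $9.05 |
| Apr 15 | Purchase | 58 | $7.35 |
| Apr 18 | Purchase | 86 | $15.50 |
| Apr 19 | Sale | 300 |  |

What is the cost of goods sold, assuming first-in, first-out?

COGS = $1,764.30

Apr 19, 300 sold [FIFO — oldest first]: 154 @ $5.30 + 103 @ $6.70 + 43 @ $6.00 = $1,764.30
Ending inventory: 136 @ $6.00 + 70 @ $9.85 + 86 @ $11.25 + 205 @ $9.05 + 58 @ $7.35 + 86 @ $15.50 = $6,087.55
Check: goods available $7,851.85 = COGS $1,764.30 + ending $6,087.55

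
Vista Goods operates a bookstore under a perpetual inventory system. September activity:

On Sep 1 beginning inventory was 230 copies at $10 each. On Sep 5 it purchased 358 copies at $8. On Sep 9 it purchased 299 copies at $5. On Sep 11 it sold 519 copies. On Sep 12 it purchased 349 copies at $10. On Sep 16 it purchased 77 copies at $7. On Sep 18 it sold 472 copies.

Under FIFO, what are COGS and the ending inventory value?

COGS = $7,699; ending inventory = $2,989

Sep 11, 519 sold [FIFO — oldest first]: 230 @ $10 + 289 @ $8 = $4,612
Sep 18, 472 sold [FIFO — oldest first]: 69 @ $8 + 299 @ $5 + 104 @ $10 = $3,087
Total COGS = $4,612 + $3,087 = $7,699
Ending inventory: 245 @ $10 + 77 @ $7 = $2,989
Check: goods available $10,688 = COGS $7,699 + ending $2,989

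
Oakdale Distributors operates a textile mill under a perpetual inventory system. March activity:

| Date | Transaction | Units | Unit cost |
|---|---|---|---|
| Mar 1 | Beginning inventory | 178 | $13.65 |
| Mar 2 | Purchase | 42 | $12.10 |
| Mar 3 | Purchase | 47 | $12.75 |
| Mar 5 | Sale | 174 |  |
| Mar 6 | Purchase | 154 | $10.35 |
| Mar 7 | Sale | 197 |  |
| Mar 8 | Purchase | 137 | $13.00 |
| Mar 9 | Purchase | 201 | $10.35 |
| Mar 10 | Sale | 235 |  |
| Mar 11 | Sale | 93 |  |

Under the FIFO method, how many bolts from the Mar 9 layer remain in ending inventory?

Mar 5, 174 sold [FIFO — oldest first]: 174 @ $13.65 = $2,375.10
Mar 7, 197 sold [FIFO — oldest first]: 4 @ $13.65 + 42 @ $12.10 + 47 @ $12.75 + 104 @ $10.35 = $2,238.45
Mar 10, 235 sold [FIFO — oldest first]: 50 @ $10.35 + 137 @ $13.00 + 48 @ $10.35 = $2,795.30
Mar 11, 93 sold [FIFO — oldest first]: 93 @ $10.35 = $962.55
Total COGS = $2,375.10 + $2,238.45 + $2,795.30 + $962.55 = $8,371.40
Ending inventory: 60 @ $10.35 = $621.00
Check: goods available $8,992.40 = COGS $8,371.40 + ending $621.00

60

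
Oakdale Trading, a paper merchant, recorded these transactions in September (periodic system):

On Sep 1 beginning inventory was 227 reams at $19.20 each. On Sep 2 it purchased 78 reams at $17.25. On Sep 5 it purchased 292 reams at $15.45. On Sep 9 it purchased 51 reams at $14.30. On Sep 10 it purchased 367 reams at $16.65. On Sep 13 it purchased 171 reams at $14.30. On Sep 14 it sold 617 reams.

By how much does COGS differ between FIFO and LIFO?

FIFO COGS: 227 @ $19.20 + 78 @ $17.25 + 292 @ $15.45 + 20 @ $14.30 = $10,501.30
LIFO COGS: 171 @ $14.30 + 367 @ $16.65 + 51 @ $14.30 + 28 @ $15.45 = $9,717.75
Difference = |$10,501.30 − $9,717.75| = $783.55

$783.55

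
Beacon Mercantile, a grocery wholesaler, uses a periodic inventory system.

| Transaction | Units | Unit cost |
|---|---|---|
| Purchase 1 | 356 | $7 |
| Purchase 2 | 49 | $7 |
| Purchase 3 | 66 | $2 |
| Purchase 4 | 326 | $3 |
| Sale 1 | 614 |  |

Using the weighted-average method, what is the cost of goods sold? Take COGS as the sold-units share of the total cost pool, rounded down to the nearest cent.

Sale 1, sell 614: 614/797 × $3,945.00 → $3,039.18
Ending inventory (cost pool remaining) = $905.82
Check: goods available $3,945.00 = COGS $3,039.18 + ending $905.82

COGS = $3,039.18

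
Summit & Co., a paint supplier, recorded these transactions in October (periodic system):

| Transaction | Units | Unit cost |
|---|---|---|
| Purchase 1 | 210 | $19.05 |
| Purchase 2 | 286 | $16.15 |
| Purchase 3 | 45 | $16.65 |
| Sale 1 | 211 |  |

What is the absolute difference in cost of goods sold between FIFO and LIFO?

$586.50

FIFO COGS: 210 @ $19.05 + 1 @ $16.15 = $4,016.65
LIFO COGS: 45 @ $16.65 + 166 @ $16.15 = $3,430.15
Difference = |$4,016.65 − $3,430.15| = $586.50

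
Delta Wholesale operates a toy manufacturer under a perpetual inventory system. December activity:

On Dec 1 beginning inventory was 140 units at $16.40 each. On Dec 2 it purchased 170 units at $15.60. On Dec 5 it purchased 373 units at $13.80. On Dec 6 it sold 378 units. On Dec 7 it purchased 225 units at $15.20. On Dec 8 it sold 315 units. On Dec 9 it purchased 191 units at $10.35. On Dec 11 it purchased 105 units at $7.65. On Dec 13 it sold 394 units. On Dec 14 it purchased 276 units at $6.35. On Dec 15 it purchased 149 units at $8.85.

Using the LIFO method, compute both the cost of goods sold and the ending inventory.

Dec 6, 378 sold [LIFO — newest first]: 373 @ $13.80 + 5 @ $15.60 = $5,225.40
Dec 8, 315 sold [LIFO — newest first]: 225 @ $15.20 + 90 @ $15.60 = $4,824.00
Dec 13, 394 sold [LIFO — newest first]: 105 @ $7.65 + 191 @ $10.35 + 75 @ $15.60 + 23 @ $16.40 = $4,327.30
Total COGS = $5,225.40 + $4,824.00 + $4,327.30 = $14,376.70
Ending inventory: 117 @ $16.40 + 276 @ $6.35 + 149 @ $8.85 = $4,990.05
Check: goods available $19,366.75 = COGS $14,376.70 + ending $4,990.05

COGS = $14,376.70; ending inventory = $4,990.05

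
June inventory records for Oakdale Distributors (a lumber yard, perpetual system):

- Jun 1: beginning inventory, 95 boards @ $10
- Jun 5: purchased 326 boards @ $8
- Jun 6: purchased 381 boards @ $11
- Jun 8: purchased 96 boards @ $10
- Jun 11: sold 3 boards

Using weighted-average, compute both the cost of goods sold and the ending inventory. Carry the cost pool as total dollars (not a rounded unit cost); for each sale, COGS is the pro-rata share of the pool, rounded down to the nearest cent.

After Jun 1: 95 on hand, pool $950.00 (≈ $10.0000 each)
After Jun 5: 421 on hand, pool $3,558.00 (≈ $8.4513 each)
After Jun 6: 802 on hand, pool $7,749.00 (≈ $9.6621 each)
After Jun 8: 898 on hand, pool $8,709.00 (≈ $9.6982 each)
Jun 11, sell 3: 3/898 × $8,709.00 → $29.09
Ending inventory (cost pool remaining) = $8,679.91
Check: goods available $8,709.00 = COGS $29.09 + ending $8,679.91

COGS = $29.09; ending inventory = $8,679.91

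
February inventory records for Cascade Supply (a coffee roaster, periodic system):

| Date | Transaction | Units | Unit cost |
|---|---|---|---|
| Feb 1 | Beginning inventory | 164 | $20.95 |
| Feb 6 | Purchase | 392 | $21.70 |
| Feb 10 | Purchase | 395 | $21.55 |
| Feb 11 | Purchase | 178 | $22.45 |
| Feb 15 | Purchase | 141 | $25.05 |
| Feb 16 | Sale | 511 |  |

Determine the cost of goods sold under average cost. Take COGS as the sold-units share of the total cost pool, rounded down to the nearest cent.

COGS = $11,259.14

Feb 16, sell 511: 511/1270 × $27,982.60 → $11,259.14
Ending inventory (cost pool remaining) = $16,723.46
Check: goods available $27,982.60 = COGS $11,259.14 + ending $16,723.46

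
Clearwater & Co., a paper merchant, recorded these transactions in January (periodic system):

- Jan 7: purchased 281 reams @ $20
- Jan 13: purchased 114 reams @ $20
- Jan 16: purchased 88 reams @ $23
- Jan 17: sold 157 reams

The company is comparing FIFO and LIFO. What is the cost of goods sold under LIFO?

FIFO COGS: 157 @ $20 = $3,140
LIFO COGS: 88 @ $23 + 69 @ $20 = $3,404

COGS = $3,404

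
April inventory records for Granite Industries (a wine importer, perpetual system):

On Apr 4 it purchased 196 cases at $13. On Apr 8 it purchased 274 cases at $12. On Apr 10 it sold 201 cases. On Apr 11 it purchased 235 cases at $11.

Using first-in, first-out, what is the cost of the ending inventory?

Ending inventory = $5,813

Apr 10, 201 sold [FIFO — oldest first]: 196 @ $13 + 5 @ $12 = $2,608
Ending inventory: 269 @ $12 + 235 @ $11 = $5,813
Check: goods available $8,421 = COGS $2,608 + ending $5,813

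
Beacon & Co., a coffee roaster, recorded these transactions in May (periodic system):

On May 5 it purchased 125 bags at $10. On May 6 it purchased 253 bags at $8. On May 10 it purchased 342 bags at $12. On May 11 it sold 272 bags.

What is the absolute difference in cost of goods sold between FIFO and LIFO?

$838

FIFO COGS: 125 @ $10 + 147 @ $8 = $2,426
LIFO COGS: 272 @ $12 = $3,264
Difference = |$2,426 − $3,264| = $838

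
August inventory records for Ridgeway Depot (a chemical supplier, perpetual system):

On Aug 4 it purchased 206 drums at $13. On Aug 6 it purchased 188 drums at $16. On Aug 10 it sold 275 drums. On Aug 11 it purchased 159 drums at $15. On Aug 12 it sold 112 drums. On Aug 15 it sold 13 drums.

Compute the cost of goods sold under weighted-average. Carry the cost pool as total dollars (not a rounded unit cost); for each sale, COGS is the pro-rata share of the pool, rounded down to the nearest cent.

COGS = $5,813.22

After Aug 4: 206 on hand, pool $2,678.00 (≈ $13.0000 each)
After Aug 6: 394 on hand, pool $5,686.00 (≈ $14.4315 each)
Aug 10, sell 275: 275/394 × $5,686.00 → $3,968.65
After Aug 11: 278 on hand, pool $4,102.35 (≈ $14.7567 each)
Aug 12, sell 112: 112/278 × $4,102.35 → $1,652.74
Aug 15, sell 13: 13/166 × $2,449.61 → $191.83
Total COGS = $3,968.65 + $1,652.74 + $191.83 = $5,813.22
Ending inventory (cost pool remaining) = $2,257.78
Check: goods available $8,071.00 = COGS $5,813.22 + ending $2,257.78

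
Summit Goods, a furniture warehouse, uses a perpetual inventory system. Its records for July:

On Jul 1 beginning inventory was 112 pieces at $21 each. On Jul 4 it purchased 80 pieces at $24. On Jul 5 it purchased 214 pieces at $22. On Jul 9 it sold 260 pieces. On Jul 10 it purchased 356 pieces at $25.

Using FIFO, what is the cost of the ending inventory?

Ending inventory = $12,112

Jul 9, 260 sold [FIFO — oldest first]: 112 @ $21 + 80 @ $24 + 68 @ $22 = $5,768
Ending inventory: 146 @ $22 + 356 @ $25 = $12,112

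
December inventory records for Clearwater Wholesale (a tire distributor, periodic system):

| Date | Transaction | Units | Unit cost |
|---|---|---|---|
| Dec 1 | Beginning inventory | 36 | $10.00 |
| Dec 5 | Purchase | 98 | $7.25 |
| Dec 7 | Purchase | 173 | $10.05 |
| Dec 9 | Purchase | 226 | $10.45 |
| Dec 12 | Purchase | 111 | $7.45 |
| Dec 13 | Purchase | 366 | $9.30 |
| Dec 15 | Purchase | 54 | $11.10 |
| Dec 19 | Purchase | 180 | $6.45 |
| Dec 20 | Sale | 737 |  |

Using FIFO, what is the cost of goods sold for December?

Dec 20, 737 sold [FIFO — oldest first]: 36 @ $10.00 + 98 @ $7.25 + 173 @ $10.05 + 226 @ $10.45 + 111 @ $7.45 + 93 @ $9.30 = $6,862.70
Ending inventory: 273 @ $9.30 + 54 @ $11.10 + 180 @ $6.45 = $4,299.30

COGS = $6,862.70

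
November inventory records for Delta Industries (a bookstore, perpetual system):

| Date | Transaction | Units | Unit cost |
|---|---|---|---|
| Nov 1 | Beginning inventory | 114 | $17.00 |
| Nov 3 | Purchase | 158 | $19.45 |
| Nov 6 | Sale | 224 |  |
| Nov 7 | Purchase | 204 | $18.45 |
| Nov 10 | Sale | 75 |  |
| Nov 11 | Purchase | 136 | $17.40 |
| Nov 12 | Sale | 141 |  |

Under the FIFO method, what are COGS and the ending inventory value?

Nov 6, 224 sold [FIFO — oldest first]: 114 @ $17.00 + 110 @ $19.45 = $4,077.50
Nov 10, 75 sold [FIFO — oldest first]: 48 @ $19.45 + 27 @ $18.45 = $1,431.75
Nov 12, 141 sold [FIFO — oldest first]: 141 @ $18.45 = $2,601.45
Total COGS = $4,077.50 + $1,431.75 + $2,601.45 = $8,110.70
Ending inventory: 36 @ $18.45 + 136 @ $17.40 = $3,030.60

COGS = $8,110.70; ending inventory = $3,030.60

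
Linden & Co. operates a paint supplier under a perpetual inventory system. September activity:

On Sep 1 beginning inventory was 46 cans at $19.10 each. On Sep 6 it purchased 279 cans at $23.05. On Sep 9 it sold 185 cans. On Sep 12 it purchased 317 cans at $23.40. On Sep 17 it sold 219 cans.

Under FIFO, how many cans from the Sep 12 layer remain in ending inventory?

238

Sep 9, 185 sold [FIFO — oldest first]: 46 @ $19.10 + 139 @ $23.05 = $4,082.55
Sep 17, 219 sold [FIFO — oldest first]: 140 @ $23.05 + 79 @ $23.40 = $5,075.60
Total COGS = $4,082.55 + $5,075.60 = $9,158.15
Ending inventory: 238 @ $23.40 = $5,569.20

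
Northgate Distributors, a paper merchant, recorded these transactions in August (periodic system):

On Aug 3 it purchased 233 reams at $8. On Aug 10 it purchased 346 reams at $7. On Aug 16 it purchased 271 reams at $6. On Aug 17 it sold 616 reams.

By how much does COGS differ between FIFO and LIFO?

FIFO COGS: 233 @ $8 + 346 @ $7 + 37 @ $6 = $4,508
LIFO COGS: 271 @ $6 + 345 @ $7 = $4,041
Difference = |$4,508 − $4,041| = $467

$467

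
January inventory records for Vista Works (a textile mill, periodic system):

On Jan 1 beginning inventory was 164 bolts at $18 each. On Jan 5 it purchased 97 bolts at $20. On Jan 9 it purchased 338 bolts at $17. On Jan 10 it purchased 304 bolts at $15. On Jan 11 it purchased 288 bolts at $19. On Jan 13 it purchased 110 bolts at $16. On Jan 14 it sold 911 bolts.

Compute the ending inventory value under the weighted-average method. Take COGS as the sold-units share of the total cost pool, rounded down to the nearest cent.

Ending inventory = $6,723.83

Jan 14, sell 911: 911/1301 × $22,430.00 → $15,706.17
Ending inventory (cost pool remaining) = $6,723.83
Check: goods available $22,430.00 = COGS $15,706.17 + ending $6,723.83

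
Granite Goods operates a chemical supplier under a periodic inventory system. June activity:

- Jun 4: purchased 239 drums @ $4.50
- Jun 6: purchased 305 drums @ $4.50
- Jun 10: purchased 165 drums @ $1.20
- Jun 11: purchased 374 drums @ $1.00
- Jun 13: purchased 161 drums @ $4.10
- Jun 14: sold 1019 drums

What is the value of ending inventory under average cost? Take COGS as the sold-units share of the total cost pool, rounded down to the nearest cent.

Jun 14, sell 1019: 1019/1244 × $3,680.10 → $3,014.48
Ending inventory (cost pool remaining) = $665.62
Check: goods available $3,680.10 = COGS $3,014.48 + ending $665.62

Ending inventory = $665.62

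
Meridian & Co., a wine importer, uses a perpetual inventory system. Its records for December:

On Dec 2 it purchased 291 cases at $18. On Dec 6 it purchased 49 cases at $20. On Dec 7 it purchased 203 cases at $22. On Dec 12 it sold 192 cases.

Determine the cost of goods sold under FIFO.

COGS = $3,456

Dec 12, 192 sold [FIFO — oldest first]: 192 @ $18 = $3,456
Ending inventory: 99 @ $18 + 49 @ $20 + 203 @ $22 = $7,228
Check: goods available $10,684 = COGS $3,456 + ending $7,228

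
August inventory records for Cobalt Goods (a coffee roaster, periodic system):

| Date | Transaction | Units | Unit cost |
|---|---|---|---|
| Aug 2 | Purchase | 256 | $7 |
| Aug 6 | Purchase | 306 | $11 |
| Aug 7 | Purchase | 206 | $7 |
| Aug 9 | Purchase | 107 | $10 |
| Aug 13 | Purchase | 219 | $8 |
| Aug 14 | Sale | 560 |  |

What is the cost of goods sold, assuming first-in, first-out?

Aug 14, 560 sold [FIFO — oldest first]: 256 @ $7 + 304 @ $11 = $5,136
Ending inventory: 2 @ $11 + 206 @ $7 + 107 @ $10 + 219 @ $8 = $4,286

COGS = $5,136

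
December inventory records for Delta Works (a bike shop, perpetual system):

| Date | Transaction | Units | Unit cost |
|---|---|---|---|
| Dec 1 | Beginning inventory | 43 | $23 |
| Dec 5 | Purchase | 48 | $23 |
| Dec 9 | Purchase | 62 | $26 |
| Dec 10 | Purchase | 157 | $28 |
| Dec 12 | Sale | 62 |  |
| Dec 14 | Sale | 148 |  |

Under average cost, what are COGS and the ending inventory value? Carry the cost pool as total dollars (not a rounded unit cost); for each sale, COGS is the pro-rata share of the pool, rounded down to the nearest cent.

After Dec 1: 43 on hand, pool $989.00 (≈ $23.0000 each)
After Dec 5: 91 on hand, pool $2,093.00 (≈ $23.0000 each)
After Dec 9: 153 on hand, pool $3,705.00 (≈ $24.2157 each)
After Dec 10: 310 on hand, pool $8,101.00 (≈ $26.1323 each)
Dec 12, sell 62: 62/310 × $8,101.00 → $1,620.20
Dec 14, sell 148: 148/248 × $6,480.80 → $3,867.57
Total COGS = $1,620.20 + $3,867.57 = $5,487.77
Ending inventory (cost pool remaining) = $2,613.23
Check: goods available $8,101.00 = COGS $5,487.77 + ending $2,613.23

COGS = $5,487.77; ending inventory = $2,613.23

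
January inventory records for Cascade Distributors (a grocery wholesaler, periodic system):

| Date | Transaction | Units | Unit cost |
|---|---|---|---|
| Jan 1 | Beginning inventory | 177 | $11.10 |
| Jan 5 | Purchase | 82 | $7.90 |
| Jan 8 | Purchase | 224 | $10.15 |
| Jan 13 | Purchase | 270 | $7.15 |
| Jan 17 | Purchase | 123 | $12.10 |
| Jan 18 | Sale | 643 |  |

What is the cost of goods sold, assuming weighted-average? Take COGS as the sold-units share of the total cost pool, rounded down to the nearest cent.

COGS = $6,095.94

Jan 18, sell 643: 643/876 × $8,304.90 → $6,095.94
Ending inventory (cost pool remaining) = $2,208.96
Check: goods available $8,304.90 = COGS $6,095.94 + ending $2,208.96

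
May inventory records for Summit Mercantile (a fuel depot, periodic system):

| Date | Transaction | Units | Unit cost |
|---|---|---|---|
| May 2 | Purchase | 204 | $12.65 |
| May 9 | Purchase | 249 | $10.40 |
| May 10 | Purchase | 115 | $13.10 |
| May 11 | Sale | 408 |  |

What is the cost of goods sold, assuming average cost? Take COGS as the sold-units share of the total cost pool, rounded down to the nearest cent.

COGS = $4,795.93

May 11, sell 408: 408/568 × $6,676.70 → $4,795.93
Ending inventory (cost pool remaining) = $1,880.77
Check: goods available $6,676.70 = COGS $4,795.93 + ending $1,880.77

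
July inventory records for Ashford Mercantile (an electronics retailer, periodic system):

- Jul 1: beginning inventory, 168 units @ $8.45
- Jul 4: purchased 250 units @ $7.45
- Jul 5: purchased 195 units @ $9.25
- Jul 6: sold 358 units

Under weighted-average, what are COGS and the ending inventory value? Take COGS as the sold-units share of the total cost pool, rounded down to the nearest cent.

COGS = $2,970.20; ending inventory = $2,115.65

Jul 6, sell 358: 358/613 × $5,085.85 → $2,970.20
Ending inventory (cost pool remaining) = $2,115.65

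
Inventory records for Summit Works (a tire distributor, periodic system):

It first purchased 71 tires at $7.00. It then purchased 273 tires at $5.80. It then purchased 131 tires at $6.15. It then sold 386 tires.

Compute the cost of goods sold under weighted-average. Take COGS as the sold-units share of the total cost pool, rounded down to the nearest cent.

COGS = $2,345.29

Sale 1, sell 386: 386/475 × $2,886.05 → $2,345.29
Ending inventory (cost pool remaining) = $540.76
Check: goods available $2,886.05 = COGS $2,345.29 + ending $540.76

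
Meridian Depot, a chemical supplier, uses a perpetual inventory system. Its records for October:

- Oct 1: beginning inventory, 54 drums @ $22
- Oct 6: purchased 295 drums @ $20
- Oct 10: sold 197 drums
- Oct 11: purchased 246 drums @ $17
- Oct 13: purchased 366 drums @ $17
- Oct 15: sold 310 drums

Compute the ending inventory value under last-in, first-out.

Oct 10, 197 sold [LIFO — newest first]: 197 @ $20 = $3,940
Oct 15, 310 sold [LIFO — newest first]: 310 @ $17 = $5,270
Total COGS = $3,940 + $5,270 = $9,210
Ending inventory: 54 @ $22 + 98 @ $20 + 246 @ $17 + 56 @ $17 = $8,282

Ending inventory = $8,282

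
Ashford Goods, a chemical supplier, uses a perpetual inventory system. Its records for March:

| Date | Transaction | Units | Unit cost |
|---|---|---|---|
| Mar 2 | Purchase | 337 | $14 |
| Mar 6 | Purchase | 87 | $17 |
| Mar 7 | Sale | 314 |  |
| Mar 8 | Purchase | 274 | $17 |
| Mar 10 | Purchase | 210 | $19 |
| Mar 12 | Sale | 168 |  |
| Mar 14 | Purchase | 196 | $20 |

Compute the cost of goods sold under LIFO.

Mar 7, 314 sold [LIFO — newest first]: 87 @ $17 + 227 @ $14 = $4,657
Mar 12, 168 sold [LIFO — newest first]: 168 @ $19 = $3,192
Total COGS = $4,657 + $3,192 = $7,849
Ending inventory: 110 @ $14 + 274 @ $17 + 42 @ $19 + 196 @ $20 = $10,916
Check: goods available $18,765 = COGS $7,849 + ending $10,916

COGS = $7,849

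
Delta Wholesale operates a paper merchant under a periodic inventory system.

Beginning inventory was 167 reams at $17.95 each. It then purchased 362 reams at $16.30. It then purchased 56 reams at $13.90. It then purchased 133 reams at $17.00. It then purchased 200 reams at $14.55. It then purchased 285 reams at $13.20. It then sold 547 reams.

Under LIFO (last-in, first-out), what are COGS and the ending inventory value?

COGS = $7,726.00; ending inventory = $10,883.65

Sale 1 (547) [LIFO — newest first]: 285 @ $13.20 + 200 @ $14.55 + 62 @ $17.00 = $7,726.00
Ending inventory: 167 @ $17.95 + 362 @ $16.30 + 56 @ $13.90 + 71 @ $17.00 = $10,883.65
Check: goods available $18,609.65 = COGS $7,726.00 + ending $10,883.65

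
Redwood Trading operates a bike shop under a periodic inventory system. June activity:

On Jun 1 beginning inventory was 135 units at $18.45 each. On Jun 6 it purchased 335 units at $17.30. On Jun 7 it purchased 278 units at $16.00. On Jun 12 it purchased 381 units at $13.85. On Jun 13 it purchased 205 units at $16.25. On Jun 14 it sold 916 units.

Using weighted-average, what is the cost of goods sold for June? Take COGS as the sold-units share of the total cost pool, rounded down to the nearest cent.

Jun 14, sell 916: 916/1334 × $21,342.35 → $14,654.86
Ending inventory (cost pool remaining) = $6,687.49

COGS = $14,654.86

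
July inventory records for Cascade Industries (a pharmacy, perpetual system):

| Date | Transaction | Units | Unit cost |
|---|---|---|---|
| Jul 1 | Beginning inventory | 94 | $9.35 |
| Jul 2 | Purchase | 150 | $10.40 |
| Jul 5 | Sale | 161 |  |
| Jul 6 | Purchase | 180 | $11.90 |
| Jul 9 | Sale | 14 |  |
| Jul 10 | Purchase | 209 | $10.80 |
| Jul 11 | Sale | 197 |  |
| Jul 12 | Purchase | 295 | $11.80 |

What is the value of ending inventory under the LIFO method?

Ending inventory = $6,362.05

Jul 5, 161 sold [LIFO — newest first]: 150 @ $10.40 + 11 @ $9.35 = $1,662.85
Jul 9, 14 sold [LIFO — newest first]: 14 @ $11.90 = $166.60
Jul 11, 197 sold [LIFO — newest first]: 197 @ $10.80 = $2,127.60
Total COGS = $1,662.85 + $166.60 + $2,127.60 = $3,957.05
Ending inventory: 83 @ $9.35 + 166 @ $11.90 + 12 @ $10.80 + 295 @ $11.80 = $6,362.05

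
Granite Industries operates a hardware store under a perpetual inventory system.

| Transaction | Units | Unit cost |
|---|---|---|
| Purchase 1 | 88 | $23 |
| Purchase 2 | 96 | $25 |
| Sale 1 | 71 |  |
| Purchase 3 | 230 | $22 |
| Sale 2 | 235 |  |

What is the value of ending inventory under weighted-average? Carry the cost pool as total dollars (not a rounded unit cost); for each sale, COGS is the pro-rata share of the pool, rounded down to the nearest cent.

After Purchase 1: 88 on hand, pool $2,024.00 (≈ $23.0000 each)
After Purchase 2: 184 on hand, pool $4,424.00 (≈ $24.0435 each)
Sale 1, sell 71: 71/184 × $4,424.00 → $1,707.08
After Purchase 3: 343 on hand, pool $7,776.92 (≈ $22.6732 each)
Sale 2, sell 235: 235/343 × $7,776.92 → $5,328.21
Total COGS = $1,707.08 + $5,328.21 = $7,035.29
Ending inventory (cost pool remaining) = $2,448.71

Ending inventory = $2,448.71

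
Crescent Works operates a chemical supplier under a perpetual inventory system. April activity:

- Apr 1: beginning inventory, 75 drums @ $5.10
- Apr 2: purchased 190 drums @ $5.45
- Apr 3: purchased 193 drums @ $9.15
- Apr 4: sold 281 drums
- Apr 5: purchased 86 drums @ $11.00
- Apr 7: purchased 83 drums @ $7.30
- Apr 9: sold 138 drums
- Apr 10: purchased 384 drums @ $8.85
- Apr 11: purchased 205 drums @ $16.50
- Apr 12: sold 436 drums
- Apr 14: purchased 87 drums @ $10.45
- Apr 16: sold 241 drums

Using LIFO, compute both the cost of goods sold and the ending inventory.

Apr 4, 281 sold [LIFO — newest first]: 193 @ $9.15 + 88 @ $5.45 = $2,245.55
Apr 9, 138 sold [LIFO — newest first]: 83 @ $7.30 + 55 @ $11.00 = $1,210.90
Apr 12, 436 sold [LIFO — newest first]: 205 @ $16.50 + 231 @ $8.85 = $5,426.85
Apr 16, 241 sold [LIFO — newest first]: 87 @ $10.45 + 153 @ $8.85 + 1 @ $11.00 = $2,274.20
Total COGS = $2,245.55 + $1,210.90 + $5,426.85 + $2,274.20 = $11,157.50
Ending inventory: 75 @ $5.10 + 102 @ $5.45 + 30 @ $11.00 = $1,268.40

COGS = $11,157.50; ending inventory = $1,268.40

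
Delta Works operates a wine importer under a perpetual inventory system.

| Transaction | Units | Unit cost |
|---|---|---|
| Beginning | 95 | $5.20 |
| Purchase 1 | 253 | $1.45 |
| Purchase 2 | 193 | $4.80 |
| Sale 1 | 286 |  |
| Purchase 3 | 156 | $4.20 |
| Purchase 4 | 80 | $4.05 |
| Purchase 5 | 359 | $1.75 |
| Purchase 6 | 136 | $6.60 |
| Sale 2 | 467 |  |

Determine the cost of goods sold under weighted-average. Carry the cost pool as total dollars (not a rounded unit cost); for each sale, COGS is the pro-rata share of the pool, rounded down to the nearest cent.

After Beginning: 95 on hand, pool $494.00 (≈ $5.2000 each)
After Purchase 1: 348 on hand, pool $860.85 (≈ $2.4737 each)
After Purchase 2: 541 on hand, pool $1,787.25 (≈ $3.3036 each)
Sale 1, sell 286: 286/541 × $1,787.25 → $944.83
After Purchase 3: 411 on hand, pool $1,497.62 (≈ $3.6438 each)
After Purchase 4: 491 on hand, pool $1,821.62 (≈ $3.7100 each)
After Purchase 5: 850 on hand, pool $2,449.87 (≈ $2.8822 each)
After Purchase 6: 986 on hand, pool $3,347.47 (≈ $3.3950 each)
Sale 2, sell 467: 467/986 × $3,347.47 → $1,585.46
Total COGS = $944.83 + $1,585.46 = $2,530.29
Ending inventory (cost pool remaining) = $1,762.01

COGS = $2,530.29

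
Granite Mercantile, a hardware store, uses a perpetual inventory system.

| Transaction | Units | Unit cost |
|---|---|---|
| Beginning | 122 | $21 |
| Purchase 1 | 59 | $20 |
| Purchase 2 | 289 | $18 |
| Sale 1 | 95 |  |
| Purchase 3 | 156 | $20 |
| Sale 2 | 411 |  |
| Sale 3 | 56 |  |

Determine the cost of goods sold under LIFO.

Sale 1 (95) [LIFO — newest first]: 95 @ $18 = $1,710
Sale 2 (411) [LIFO — newest first]: 156 @ $20 + 194 @ $18 + 59 @ $20 + 2 @ $21 = $7,834
Sale 3 (56) [LIFO — newest first]: 56 @ $21 = $1,176
Total COGS = $1,710 + $7,834 + $1,176 = $10,720
Ending inventory: 64 @ $21 = $1,344
Check: goods available $12,064 = COGS $10,720 + ending $1,344

COGS = $10,720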